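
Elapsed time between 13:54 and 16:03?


2h 9m

End time in minutes: 16×60 + 3 = 963
Start time in minutes: 13×60 + 54 = 834
Difference = 963 - 834 = 129 minutes
= 2 hours 9 minutes


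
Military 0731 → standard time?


7:31 AM

Hour: 7
7 < 12 → AM


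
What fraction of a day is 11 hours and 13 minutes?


Total minutes: 11×60 + 13 = 673
Day = 24×60 = 1440 minutes
Fraction = 673/1440 ≈ 0.4674
As a percentage: 673/1440 × 100 ≈ 46.74%

0.4674 (46.74%)


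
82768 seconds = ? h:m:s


22h 59m 28s

Hours: 82768 ÷ 3600 = 22 remainder 3568
Minutes: 3568 ÷ 60 = 59 remainder 28
Seconds: 28


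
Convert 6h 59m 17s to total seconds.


Hours: 6 × 3600 = 21600
Minutes: 59 × 60 = 3540
Seconds: 17
Total = 21600 + 3540 + 17 = 25157

25157 seconds


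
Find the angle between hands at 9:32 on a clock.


Hour hand = 9×30 + 32×0.5 = 286.0°
Minute hand = 32×6 = 192°
Difference = |286.0 - 192| = 94.0°

94.0°


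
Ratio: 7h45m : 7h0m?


31:28 (1.11)

Duration 1: 465 minutes
Duration 2: 420 minutes
Ratio = 465:420
GCD = 15
Simplified = 31:28
As a decimal: 31/28 ≈ 1.11


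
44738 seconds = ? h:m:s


12h 25m 38s

Hours: 44738 ÷ 3600 = 12 remainder 1538
Minutes: 1538 ÷ 60 = 25 remainder 38
Seconds: 38


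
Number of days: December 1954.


31 days

Month: December (month 12)
December has 31 days


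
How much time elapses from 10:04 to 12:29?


2h 25m

End time in minutes: 12×60 + 29 = 749
Start time in minutes: 10×60 + 4 = 604
Difference = 749 - 604 = 145 minutes
= 2 hours 25 minutes


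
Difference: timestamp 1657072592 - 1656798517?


Difference = 1657072592 - 1656798517 = 274075 seconds
In hours: 274075 / 3600 ≈ 76.1
In days: 274075 / 86400 ≈ 3.17

274075 seconds (76.1 hours / 3.17 days)


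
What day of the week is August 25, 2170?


Zeller's congruence:
q=25, m=8, k=70, j=21
h = (25 + ⌊13×9/5⌋ + 70 + ⌊70/4⌋ + ⌊21/4⌋ - 2×21) mod 7
= (25 + 23 + 70 + 17 + 5 - 42) mod 7
= 98 mod 7 = 0
h=0 → Saturday

Saturday


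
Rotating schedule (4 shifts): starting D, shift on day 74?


Shifts: A, B, C, D
Start: D (index 3)
Day 74: (3 + 74 - 1) mod 4
= 76 mod 4
= 0
Index 0 → shift A

Shift A


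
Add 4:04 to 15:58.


Start: 958 minutes from midnight
Add: 244 minutes
Total: 1202 minutes
Hours: 1202 ÷ 60 = 20 remainder 2

20:02


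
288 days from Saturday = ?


Start: Saturday (index 5)
(5 + 288) mod 7
= 293 mod 7
= 6
Index 6 → Sunday

Sunday


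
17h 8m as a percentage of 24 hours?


Total minutes: 17×60 + 8 = 1028
Day = 24×60 = 1440 minutes
Fraction = 1028/1440 ≈ 0.7139
As a percentage: 1028/1440 × 100 ≈ 71.39%

0.7139 (71.39%)


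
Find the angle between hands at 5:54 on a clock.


Hour hand = 5×30 + 54×0.5 = 177.0°
Minute hand = 54×6 = 324°
Difference = |177.0 - 324| = 147.0°

147.0°


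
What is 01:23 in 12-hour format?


1:23 AM

Hour: 1
1 < 12 → AM


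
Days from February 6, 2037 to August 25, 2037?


From February 6, 2037 to August 25, 2037
Rest of February 2037: 28 - 6 = 22
Full months: March 31, April 30, May 31, June 30, July 31
Days into August 2037: 25
Total = 22 + 31 + 30 + 31 + 30 + 31 + 25 = 200 days

200 days


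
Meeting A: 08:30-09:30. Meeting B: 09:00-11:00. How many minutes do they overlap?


30 minutes

Meeting A: 510-570 (in minutes from midnight)
Meeting B: 540-660
Overlap start = max(510, 540) = 540
Overlap end = min(570, 660) = 570
Overlap = max(0, 570 - 540) = 30 min


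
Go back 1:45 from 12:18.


Start: 738 minutes from midnight
Subtract: 105 minutes
Remaining: 738 - 105 = 633
Hours: 10, Minutes: 33

10:33


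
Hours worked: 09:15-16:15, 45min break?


Total time = (16×60+15) - (9×60+15)
= 975 - 555 = 420 min
Minus break: 420 - 45 = 375 min
= 6h 15m

6h 15m (375 minutes)


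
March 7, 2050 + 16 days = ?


Start: March 7, 2050
Add 16 days
March 7 + 16 = March 23, 2050

March 23, 2050


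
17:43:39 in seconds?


Hours: 17 × 3600 = 61200
Minutes: 43 × 60 = 2580
Seconds: 39
Total = 61200 + 2580 + 39 = 63819

63819 seconds


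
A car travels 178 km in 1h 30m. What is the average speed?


118.7 km/h

Distance: 178 km
Time: 1h 30m = 90 min = 90/60 = 3/2 hours
Speed = 178 ÷ (3/2) = 178 × 2 / 3 = 356/3 ≈ 118.7 km/h


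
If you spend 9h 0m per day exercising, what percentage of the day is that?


37.5%

Time: 540 minutes
Day: 1440 minutes
Percentage = (540/1440) × 100 = 37.5%


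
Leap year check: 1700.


Rules: divisible by 4 AND (not by 100 OR by 400)
1700 ÷ 4 = 425 exactly → divisible by 4
1700 ÷ 100 = 17 exactly → divisible by 100
1700 ÷ 400 = 4 remainder 100 → not divisible by 400
Divisible by 100 but not by 400 → not a leap year

No


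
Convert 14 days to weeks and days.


Weeks: 14 ÷ 7 = 2 remainder 0

2 weeks 0 days


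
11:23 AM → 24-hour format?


11:23

Input: 11:23 AM
AM hour stays: 11


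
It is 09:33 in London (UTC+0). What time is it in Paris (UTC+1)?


Time difference = UTC+1 - UTC+0 = +1 hours
New hour = (9 + 1) mod 24
= 10 mod 24 = 10
Minutes unchanged → 10:33

10:33


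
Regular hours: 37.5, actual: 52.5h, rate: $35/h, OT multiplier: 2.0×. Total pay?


Regular: 37.5h × $35 = $1312.50
Overtime: 52.5 - 37.5 = 15.0h
OT pay: 15.0h × $35 × 2.0 = $1050.00
Total = $1312.50 + $1050.00 = $2362.50

$2362.50


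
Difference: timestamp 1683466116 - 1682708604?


757512 seconds (210.4 hours / 8.77 days)

Difference = 1683466116 - 1682708604 = 757512 seconds
In hours: 757512 / 3600 ≈ 210.4
In days: 757512 / 86400 ≈ 8.77


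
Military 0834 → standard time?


8:34 AM

Hour: 8
8 < 12 → AM


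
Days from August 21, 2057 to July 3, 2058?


316 days

From August 21, 2057 to July 3, 2058
Rest of August 2057: 31 - 21 = 10
Full months: September 30, October 31, November 30, December 31, January 31, February 2058 28, March 31, April 30, May 31, June 30
Days into July 2058: 3
Total = 10 + 30 + 31 + 30 + 31 + 31 + 28 + 31 + 30 + 31 + 30 + 3 = 316 days


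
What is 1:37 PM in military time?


Input: 1:37 PM
PM: 1 + 12 = 13

13:37


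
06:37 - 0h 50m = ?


05:47

Start: 397 minutes from midnight
Subtract: 50 minutes
Remaining: 397 - 50 = 347
Hours: 5, Minutes: 47


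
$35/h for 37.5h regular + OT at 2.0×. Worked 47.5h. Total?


$2012.50

Regular: 37.5h × $35 = $1312.50
Overtime: 47.5 - 37.5 = 10.0h
OT pay: 10.0h × $35 × 2.0 = $700.00
Total = $1312.50 + $700.00 = $2012.50


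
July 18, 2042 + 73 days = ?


September 29, 2042

Start: July 18, 2042
Add 73 days
July 18 → August 1: 31 - 18 + 1 = 14 days (73 - 14 = 59 left)
August 1 → September 1: 31 - 1 + 1 = 31 days (59 - 31 = 28 left)
September 1 + 28 = September 29, 2042


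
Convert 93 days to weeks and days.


13 weeks 2 days

Weeks: 93 ÷ 7 = 13 remainder 2


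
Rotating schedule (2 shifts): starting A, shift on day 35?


Shift A

Shifts: A, B
Start: A (index 0)
Day 35: (0 + 35 - 1) mod 2
= 34 mod 2
= 0
Index 0 → shift A


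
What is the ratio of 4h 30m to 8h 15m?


6:11 (0.55)

Duration 1: 270 minutes
Duration 2: 495 minutes
Ratio = 270:495
GCD = 45
Simplified = 6:11
As a decimal: 6/11 ≈ 0.55


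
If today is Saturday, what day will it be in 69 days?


Friday

Start: Saturday (index 5)
(5 + 69) mod 7
= 74 mod 7
= 4
Index 4 → Friday


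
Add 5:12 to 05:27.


Start: 327 minutes from midnight
Add: 312 minutes
Total: 639 minutes
Hours: 639 ÷ 60 = 10 remainder 39

10:39


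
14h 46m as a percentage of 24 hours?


0.6153 (61.53%)

Total minutes: 14×60 + 46 = 886
Day = 24×60 = 1440 minutes
Fraction = 886/1440 ≈ 0.6153
As a percentage: 886/1440 × 100 ≈ 61.53%


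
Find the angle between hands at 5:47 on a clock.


108.5°

Hour hand = 5×30 + 47×0.5 = 173.5°
Minute hand = 47×6 = 282°
Difference = |173.5 - 282| = 108.5°


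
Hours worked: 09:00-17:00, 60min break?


Total time = (17×60+0) - (9×60+0)
= 1020 - 540 = 480 min
Minus break: 480 - 60 = 420 min
= 7h 0m

7h 0m (420 minutes)


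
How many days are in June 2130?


30 days

Month: June (month 6)
June has 30 days


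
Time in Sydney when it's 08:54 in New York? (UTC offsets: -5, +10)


Time difference = UTC+10 - UTC-5 = +15 hours
New hour = (8 + 15) mod 24
= 23 mod 24 = 23
Minutes unchanged → 23:54

23:54


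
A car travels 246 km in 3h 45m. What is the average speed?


Distance: 246 km
Time: 3h 45m = 225 min = 225/60 = 15/4 hours
Speed = 246 ÷ (15/4) = 246 × 4 / 15 = 984/15 = 65.6 km/h

65.6 km/h


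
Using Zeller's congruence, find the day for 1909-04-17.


Saturday

Zeller's congruence:
q=17, m=4, k=9, j=19
h = (17 + ⌊13×5/5⌋ + 9 + ⌊9/4⌋ + ⌊19/4⌋ - 2×19) mod 7
= (17 + 13 + 9 + 2 + 4 - 38) mod 7
= 7 mod 7 = 0
h=0 → Saturday


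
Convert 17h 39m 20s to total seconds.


63560 seconds

Hours: 17 × 3600 = 61200
Minutes: 39 × 60 = 2340
Seconds: 20
Total = 61200 + 2340 + 20 = 63560


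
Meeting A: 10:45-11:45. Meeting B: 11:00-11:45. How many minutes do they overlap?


Meeting A: 645-705 (in minutes from midnight)
Meeting B: 660-705
Overlap start = max(645, 660) = 660
Overlap end = min(705, 705) = 705
Overlap = max(0, 705 - 660) = 45 min

45 minutes


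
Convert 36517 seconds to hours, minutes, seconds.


10h 8m 37s

Hours: 36517 ÷ 3600 = 10 remainder 517
Minutes: 517 ÷ 60 = 8 remainder 37
Seconds: 37


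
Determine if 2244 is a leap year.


Yes

Rules: divisible by 4 AND (not by 100 OR by 400)
2244 ÷ 4 = 561 exactly → divisible by 4
2244 ÷ 100 = 22 remainder 44 → not divisible by 100
Divisible by 4 but not by 100 → leap year


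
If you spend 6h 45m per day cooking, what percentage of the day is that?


28.1%

Time: 405 minutes
Day: 1440 minutes
Percentage = (405/1440) × 100 ≈ 28.1%


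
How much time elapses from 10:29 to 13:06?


End time in minutes: 13×60 + 6 = 786
Start time in minutes: 10×60 + 29 = 629
Difference = 786 - 629 = 157 minutes
= 2 hours 37 minutes

2h 37m


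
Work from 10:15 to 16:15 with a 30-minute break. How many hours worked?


5h 30m (330 minutes)

Total time = (16×60+15) - (10×60+15)
= 975 - 615 = 360 min
Minus break: 360 - 30 = 330 min
= 5h 30m


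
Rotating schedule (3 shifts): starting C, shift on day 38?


Shifts: A, B, C
Start: C (index 2)
Day 38: (2 + 38 - 1) mod 3
= 39 mod 3
= 0
Index 0 → shift A

Shift A


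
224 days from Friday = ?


Start: Friday (index 4)
(4 + 224) mod 7
= 228 mod 7
= 4
Index 4 → Friday

Friday


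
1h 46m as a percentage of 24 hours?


Total minutes: 1×60 + 46 = 106
Day = 24×60 = 1440 minutes
Fraction = 106/1440 ≈ 0.0736
As a percentage: 106/1440 × 100 ≈ 7.36%

0.0736 (7.36%)


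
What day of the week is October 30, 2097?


Wednesday

Zeller's congruence:
q=30, m=10, k=97, j=20
h = (30 + ⌊13×11/5⌋ + 97 + ⌊97/4⌋ + ⌊20/4⌋ - 2×20) mod 7
= (30 + 28 + 97 + 24 + 5 - 40) mod 7
= 144 mod 7 = 4
h=4 → Wednesday


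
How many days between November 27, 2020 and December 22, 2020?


25 days

From November 27, 2020 to December 22, 2020
Rest of November 2020: 30 - 27 = 3
Days into December 2020: 22
Total = 3 + 22 = 25 days


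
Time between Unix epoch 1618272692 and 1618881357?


608665 seconds (169.1 hours / 7.04 days)

Difference = 1618881357 - 1618272692 = 608665 seconds
In hours: 608665 / 3600 ≈ 169.1
In days: 608665 / 86400 ≈ 7.04


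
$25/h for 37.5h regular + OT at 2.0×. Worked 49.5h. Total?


$1537.50

Regular: 37.5h × $25 = $937.50
Overtime: 49.5 - 37.5 = 12.0h
OT pay: 12.0h × $25 × 2.0 = $600.00
Total = $937.50 + $600.00 = $1537.50


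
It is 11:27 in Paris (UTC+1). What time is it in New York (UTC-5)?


Time difference = UTC-5 - UTC+1 = -6 hours
New hour = (11 -6) mod 24
= 5 mod 24 = 5
Minutes unchanged → 05:27

05:27


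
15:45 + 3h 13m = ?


Start: 945 minutes from midnight
Add: 193 minutes
Total: 1138 minutes
Hours: 1138 ÷ 60 = 18 remainder 58

18:58


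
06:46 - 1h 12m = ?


05:34

Start: 406 minutes from midnight
Subtract: 72 minutes
Remaining: 406 - 72 = 334
Hours: 5, Minutes: 34


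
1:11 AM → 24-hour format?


Input: 1:11 AM
AM hour stays: 1

01:11


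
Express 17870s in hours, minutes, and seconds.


Hours: 17870 ÷ 3600 = 4 remainder 3470
Minutes: 3470 ÷ 60 = 57 remainder 50
Seconds: 50

4h 57m 50s


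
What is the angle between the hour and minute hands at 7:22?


89.0°

Hour hand = 7×30 + 22×0.5 = 221.0°
Minute hand = 22×6 = 132°
Difference = |221.0 - 132| = 89.0°


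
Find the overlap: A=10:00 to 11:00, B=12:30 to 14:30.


Meeting A: 600-660 (in minutes from midnight)
Meeting B: 750-870
Overlap start = max(600, 750) = 750
Overlap end = min(660, 870) = 660
Overlap = max(0, 660 - 750) = 0 min

0 minutes


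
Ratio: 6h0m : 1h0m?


6:1 (6.00)

Duration 1: 360 minutes
Duration 2: 60 minutes
Ratio = 360:60
GCD = 60
Simplified = 6:1
As a decimal: 6/1 = 6.00


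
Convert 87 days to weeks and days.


12 weeks 3 days

Weeks: 87 ÷ 7 = 12 remainder 3


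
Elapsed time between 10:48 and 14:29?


End time in minutes: 14×60 + 29 = 869
Start time in minutes: 10×60 + 48 = 648
Difference = 869 - 648 = 221 minutes
= 3 hours 41 minutes

3h 41m


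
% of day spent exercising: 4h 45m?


19.8%

Time: 285 minutes
Day: 1440 minutes
Percentage = (285/1440) × 100 ≈ 19.8%


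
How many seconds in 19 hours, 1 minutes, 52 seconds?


68512 seconds

Hours: 19 × 3600 = 68400
Minutes: 1 × 60 = 60
Seconds: 52
Total = 68400 + 60 + 52 = 68512


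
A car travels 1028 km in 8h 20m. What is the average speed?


Distance: 1028 km
Time: 8h 20m = 500 min = 500/60 = 25/3 hours
Speed = 1028 ÷ (25/3) = 1028 × 3 / 25 = 3084/25 ≈ 123.4 km/h

123.4 km/h


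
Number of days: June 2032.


Month: June (month 6)
June has 30 days

30 days


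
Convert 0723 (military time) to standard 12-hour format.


7:23 AM

Hour: 7
7 < 12 → AM


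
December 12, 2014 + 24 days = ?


Start: December 12, 2014
Add 24 days
December 12 → January 1: 31 - 12 + 1 = 20 days (24 - 20 = 4 left)
January 1 + 4 = January 5, 2015

January 5, 2015


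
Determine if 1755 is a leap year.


Rules: divisible by 4 AND (not by 100 OR by 400)
1755 ÷ 4 = 438 remainder 3 → not divisible by 4
Not divisible by 4 → not a leap year

No


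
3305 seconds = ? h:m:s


Hours: 3305 ÷ 3600 = 0 remainder 3305
Minutes: 3305 ÷ 60 = 55 remainder 5
Seconds: 5

0h 55m 5s


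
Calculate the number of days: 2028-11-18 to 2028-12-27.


From November 18, 2028 to December 27, 2028
Rest of November 2028: 30 - 18 = 12
Days into December 2028: 27
Total = 12 + 27 = 39 days

39 days


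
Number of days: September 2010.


30 days

Month: September (month 9)
September has 30 days


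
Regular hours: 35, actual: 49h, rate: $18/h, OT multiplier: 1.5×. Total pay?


$1008.00

Regular: 35h × $18 = $630.00
Overtime: 49 - 35 = 14h
OT pay: 14h × $18 × 1.5 = $378.00
Total = $630.00 + $378.00 = $1008.00


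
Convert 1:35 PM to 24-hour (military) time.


Input: 1:35 PM
PM: 1 + 12 = 13

13:35


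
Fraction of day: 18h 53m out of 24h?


0.7868 (78.68%)

Total minutes: 18×60 + 53 = 1133
Day = 24×60 = 1440 minutes
Fraction = 1133/1440 ≈ 0.7868
As a percentage: 1133/1440 × 100 ≈ 78.68%


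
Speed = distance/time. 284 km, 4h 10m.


Distance: 284 km
Time: 4h 10m = 250 min = 250/60 = 25/6 hours
Speed = 284 ÷ (25/6) = 284 × 6 / 25 = 1704/25 ≈ 68.2 km/h

68.2 km/h


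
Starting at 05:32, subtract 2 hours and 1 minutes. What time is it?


Start: 332 minutes from midnight
Subtract: 121 minutes
Remaining: 332 - 121 = 211
Hours: 3, Minutes: 31

03:31


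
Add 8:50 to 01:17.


Start: 77 minutes from midnight
Add: 530 minutes
Total: 607 minutes
Hours: 607 ÷ 60 = 10 remainder 7

10:07


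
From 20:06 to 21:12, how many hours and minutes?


1h 6m

End time in minutes: 21×60 + 12 = 1272
Start time in minutes: 20×60 + 6 = 1206
Difference = 1272 - 1206 = 66 minutes
= 1 hours 6 minutes


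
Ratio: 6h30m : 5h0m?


13:10 (1.30)

Duration 1: 390 minutes
Duration 2: 300 minutes
Ratio = 390:300
GCD = 30
Simplified = 13:10
As a decimal: 13/10 = 1.30


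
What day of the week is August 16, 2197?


Zeller's congruence:
q=16, m=8, k=97, j=21
h = (16 + ⌊13×9/5⌋ + 97 + ⌊97/4⌋ + ⌊21/4⌋ - 2×21) mod 7
= (16 + 23 + 97 + 24 + 5 - 42) mod 7
= 123 mod 7 = 4
h=4 → Wednesday

Wednesday


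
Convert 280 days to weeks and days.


Weeks: 280 ÷ 7 = 40 remainder 0

40 weeks 0 days


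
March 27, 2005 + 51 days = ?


Start: March 27, 2005
Add 51 days
March 27 → April 1: 31 - 27 + 1 = 5 days (51 - 5 = 46 left)
April 1 → May 1: 30 - 1 + 1 = 30 days (46 - 30 = 16 left)
May 1 + 16 = May 17, 2005

May 17, 2005


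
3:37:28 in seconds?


Hours: 3 × 3600 = 10800
Minutes: 37 × 60 = 2220
Seconds: 28
Total = 10800 + 2220 + 28 = 13048

13048 seconds


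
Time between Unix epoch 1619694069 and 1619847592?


Difference = 1619847592 - 1619694069 = 153523 seconds
In hours: 153523 / 3600 ≈ 42.6
In days: 153523 / 86400 ≈ 1.78

153523 seconds (42.6 hours / 1.78 days)


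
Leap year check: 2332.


Yes

Rules: divisible by 4 AND (not by 100 OR by 400)
2332 ÷ 4 = 583 exactly → divisible by 4
2332 ÷ 100 = 23 remainder 32 → not divisible by 100
Divisible by 4 but not by 100 → leap year


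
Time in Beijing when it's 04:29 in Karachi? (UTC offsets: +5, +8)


07:29

Time difference = UTC+8 - UTC+5 = +3 hours
New hour = (4 + 3) mod 24
= 7 mod 24 = 7
Minutes unchanged → 07:29


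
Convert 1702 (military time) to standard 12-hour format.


5:02 PM

Hour: 17
17 - 12 = 5 → PM


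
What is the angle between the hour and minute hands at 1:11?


Hour hand = 1×30 + 11×0.5 = 35.5°
Minute hand = 11×6 = 66°
Difference = |35.5 - 66| = 30.5°

30.5°


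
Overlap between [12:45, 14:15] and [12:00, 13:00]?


Meeting A: 765-855 (in minutes from midnight)
Meeting B: 720-780
Overlap start = max(765, 720) = 765
Overlap end = min(855, 780) = 780
Overlap = max(0, 780 - 765) = 15 min

15 minutes


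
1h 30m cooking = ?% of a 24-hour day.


Time: 90 minutes
Day: 1440 minutes
Percentage = (90/1440) × 100 ≈ 6.3%

6.3%


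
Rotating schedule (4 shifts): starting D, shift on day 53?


Shift D

Shifts: A, B, C, D
Start: D (index 3)
Day 53: (3 + 53 - 1) mod 4
= 55 mod 4
= 3
Index 3 → shift D


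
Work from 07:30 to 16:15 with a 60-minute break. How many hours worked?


Total time = (16×60+15) - (7×60+30)
= 975 - 450 = 525 min
Minus break: 525 - 60 = 465 min
= 7h 45m

7h 45m (465 minutes)


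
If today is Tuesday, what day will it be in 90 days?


Monday

Start: Tuesday (index 1)
(1 + 90) mod 7
= 91 mod 7
= 0
Index 0 → Monday


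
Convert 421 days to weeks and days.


60 weeks 1 days

Weeks: 421 ÷ 7 = 60 remainder 1


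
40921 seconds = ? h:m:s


Hours: 40921 ÷ 3600 = 11 remainder 1321
Minutes: 1321 ÷ 60 = 22 remainder 1
Seconds: 1

11h 22m 1s


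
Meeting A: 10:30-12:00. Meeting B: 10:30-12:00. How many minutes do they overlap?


Meeting A: 630-720 (in minutes from midnight)
Meeting B: 630-720
Overlap start = max(630, 630) = 630
Overlap end = min(720, 720) = 720
Overlap = max(0, 720 - 630) = 90 min

90 minutes


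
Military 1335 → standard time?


1:35 PM

Hour: 13
13 - 12 = 1 → PM


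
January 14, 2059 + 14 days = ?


Start: January 14, 2059
Add 14 days
January 14 + 14 = January 28, 2059

January 28, 2059


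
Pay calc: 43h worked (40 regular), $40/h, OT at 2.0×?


Regular: 40h × $40 = $1600.00
Overtime: 43 - 40 = 3h
OT pay: 3h × $40 × 2.0 = $240.00
Total = $1600.00 + $240.00 = $1840.00

$1840.00


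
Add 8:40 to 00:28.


Start: 28 minutes from midnight
Add: 520 minutes
Total: 548 minutes
Hours: 548 ÷ 60 = 9 remainder 8

09:08


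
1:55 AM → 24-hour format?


Input: 1:55 AM
AM hour stays: 1

01:55


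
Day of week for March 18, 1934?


Zeller's congruence:
q=18, m=3, k=34, j=19
h = (18 + ⌊13×4/5⌋ + 34 + ⌊34/4⌋ + ⌊19/4⌋ - 2×19) mod 7
= (18 + 10 + 34 + 8 + 4 - 38) mod 7
= 36 mod 7 = 1
h=1 → Sunday

Sunday


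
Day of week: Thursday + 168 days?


Thursday

Start: Thursday (index 3)
(3 + 168) mod 7
= 171 mod 7
= 3
Index 3 → Thursday


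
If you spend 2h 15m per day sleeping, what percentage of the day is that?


Time: 135 minutes
Day: 1440 minutes
Percentage = (135/1440) × 100 ≈ 9.4%

9.4%


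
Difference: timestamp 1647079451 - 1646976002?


Difference = 1647079451 - 1646976002 = 103449 seconds
In hours: 103449 / 3600 ≈ 28.7
In days: 103449 / 86400 ≈ 1.20

103449 seconds (28.7 hours / 1.20 days)


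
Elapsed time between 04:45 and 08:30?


End time in minutes: 8×60 + 30 = 510
Start time in minutes: 4×60 + 45 = 285
Difference = 510 - 285 = 225 minutes
= 3 hours 45 minutes

3h 45m


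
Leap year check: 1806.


No

Rules: divisible by 4 AND (not by 100 OR by 400)
1806 ÷ 4 = 451 remainder 2 → not divisible by 4
Not divisible by 4 → not a leap year


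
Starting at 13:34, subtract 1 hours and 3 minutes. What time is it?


12:31

Start: 814 minutes from midnight
Subtract: 63 minutes
Remaining: 814 - 63 = 751
Hours: 12, Minutes: 31


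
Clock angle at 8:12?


Hour hand = 8×30 + 12×0.5 = 246.0°
Minute hand = 12×6 = 72°
Difference = |246.0 - 72| = 174.0°

174.0°


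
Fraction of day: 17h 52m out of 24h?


0.7444 (74.44%)

Total minutes: 17×60 + 52 = 1072
Day = 24×60 = 1440 minutes
Fraction = 1072/1440 ≈ 0.7444
As a percentage: 1072/1440 × 100 ≈ 74.44%


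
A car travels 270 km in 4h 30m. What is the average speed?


Distance: 270 km
Time: 4h 30m = 270 min = 270/60 = 9/2 hours
Speed = 270 ÷ (9/2) = 270 × 2 / 9 = 540/9 = 60.0 km/h

60.0 km/h


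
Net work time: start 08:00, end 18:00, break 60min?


Total time = (18×60+0) - (8×60+0)
= 1080 - 480 = 600 min
Minus break: 600 - 60 = 540 min
= 9h 0m

9h 0m (540 minutes)


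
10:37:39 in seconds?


38259 seconds

Hours: 10 × 3600 = 36000
Minutes: 37 × 60 = 2220
Seconds: 39
Total = 36000 + 2220 + 39 = 38259


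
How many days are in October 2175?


31 days

Month: October (month 10)
October has 31 days


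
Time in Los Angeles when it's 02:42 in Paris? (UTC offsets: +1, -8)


Time difference = UTC-8 - UTC+1 = -9 hours
New hour = (2 -9) mod 24
= -7 mod 24 = 17
Minutes unchanged → 17:42; -7 < 0 → previous day

17:42 (previous day)


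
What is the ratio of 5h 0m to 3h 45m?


4:3 (1.33)

Duration 1: 300 minutes
Duration 2: 225 minutes
Ratio = 300:225
GCD = 75
Simplified = 4:3
As a decimal: 4/3 ≈ 1.33


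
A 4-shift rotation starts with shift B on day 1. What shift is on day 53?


Shift B

Shifts: A, B, C, D
Start: B (index 1)
Day 53: (1 + 53 - 1) mod 4
= 53 mod 4
= 1
Index 1 → shift B


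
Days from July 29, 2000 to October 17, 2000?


80 days

From July 29, 2000 to October 17, 2000
Rest of July 2000: 31 - 29 = 2
Full months: August 31, September 30
Days into October 2000: 17
Total = 2 + 31 + 30 + 17 = 80 days


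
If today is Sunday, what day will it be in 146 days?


Start: Sunday (index 6)
(6 + 146) mod 7
= 152 mod 7
= 5
Index 5 → Saturday

Saturday


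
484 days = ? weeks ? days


69 weeks 1 days

Weeks: 484 ÷ 7 = 69 remainder 1


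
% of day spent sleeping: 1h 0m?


4.2%

Time: 60 minutes
Day: 1440 minutes
Percentage = (60/1440) × 100 ≈ 4.2%


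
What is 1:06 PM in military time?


13:06

Input: 1:06 PM
PM: 1 + 12 = 13


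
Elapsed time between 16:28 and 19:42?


3h 14m

End time in minutes: 19×60 + 42 = 1182
Start time in minutes: 16×60 + 28 = 988
Difference = 1182 - 988 = 194 minutes
= 3 hours 14 minutes


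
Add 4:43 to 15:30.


Start: 930 minutes from midnight
Add: 283 minutes
Total: 1213 minutes
Hours: 1213 ÷ 60 = 20 remainder 13

20:13


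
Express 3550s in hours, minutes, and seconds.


Hours: 3550 ÷ 3600 = 0 remainder 3550
Minutes: 3550 ÷ 60 = 59 remainder 10
Seconds: 10

0h 59m 10s


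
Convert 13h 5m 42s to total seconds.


Hours: 13 × 3600 = 46800
Minutes: 5 × 60 = 300
Seconds: 42
Total = 46800 + 300 + 42 = 47142

47142 seconds


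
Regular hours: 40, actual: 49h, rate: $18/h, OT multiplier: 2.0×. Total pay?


Regular: 40h × $18 = $720.00
Overtime: 49 - 40 = 9h
OT pay: 9h × $18 × 2.0 = $324.00
Total = $720.00 + $324.00 = $1044.00

$1044.00


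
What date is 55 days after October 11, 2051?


Start: October 11, 2051
Add 55 days
October 11 → November 1: 31 - 11 + 1 = 21 days (55 - 21 = 34 left)
November 1 → December 1: 30 - 1 + 1 = 30 days (34 - 30 = 4 left)
December 1 + 4 = December 5, 2051

December 5, 2051


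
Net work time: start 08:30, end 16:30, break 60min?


Total time = (16×60+30) - (8×60+30)
= 990 - 510 = 480 min
Minus break: 480 - 60 = 420 min
= 7h 0m

7h 0m (420 minutes)


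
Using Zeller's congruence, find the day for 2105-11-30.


Monday

Zeller's congruence:
q=30, m=11, k=5, j=21
h = (30 + ⌊13×12/5⌋ + 5 + ⌊5/4⌋ + ⌊21/4⌋ - 2×21) mod 7
= (30 + 31 + 5 + 1 + 5 - 42) mod 7
= 30 mod 7 = 2
h=2 → Monday


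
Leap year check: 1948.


Rules: divisible by 4 AND (not by 100 OR by 400)
1948 ÷ 4 = 487 exactly → divisible by 4
1948 ÷ 100 = 19 remainder 48 → not divisible by 100
Divisible by 4 but not by 100 → leap year

Yes


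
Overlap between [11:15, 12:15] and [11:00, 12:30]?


60 minutes

Meeting A: 675-735 (in minutes from midnight)
Meeting B: 660-750
Overlap start = max(675, 660) = 675
Overlap end = min(735, 750) = 735
Overlap = max(0, 735 - 675) = 60 min


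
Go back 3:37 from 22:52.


Start: 1372 minutes from midnight
Subtract: 217 minutes
Remaining: 1372 - 217 = 1155
Hours: 19, Minutes: 15

19:15


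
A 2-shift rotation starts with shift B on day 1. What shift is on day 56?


Shift A

Shifts: A, B
Start: B (index 1)
Day 56: (1 + 56 - 1) mod 2
= 56 mod 2
= 0
Index 0 → shift A


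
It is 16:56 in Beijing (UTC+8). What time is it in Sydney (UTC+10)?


Time difference = UTC+10 - UTC+8 = +2 hours
New hour = (16 + 2) mod 24
= 18 mod 24 = 18
Minutes unchanged → 18:56

18:56


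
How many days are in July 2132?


Month: July (month 7)
July has 31 days

31 days


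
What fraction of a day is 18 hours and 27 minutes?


Total minutes: 18×60 + 27 = 1107
Day = 24×60 = 1440 minutes
Fraction = 1107/1440 ≈ 0.7688
As a percentage: 1107/1440 × 100 ≈ 76.88%

0.7688 (76.88%)


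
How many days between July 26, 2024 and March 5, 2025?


222 days

From July 26, 2024 to March 5, 2025
Rest of July 2024: 31 - 26 = 5
Full months: August 31, September 30, October 31, November 30, December 31, January 31, February 2025 28
Days into March 2025: 5
Total = 5 + 31 + 30 + 31 + 30 + 31 + 31 + 28 + 5 = 222 days


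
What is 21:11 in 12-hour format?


Hour: 21
21 - 12 = 9 → PM

9:11 PM


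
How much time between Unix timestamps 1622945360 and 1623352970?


Difference = 1623352970 - 1622945360 = 407610 seconds
In hours: 407610 / 3600 ≈ 113.2
In days: 407610 / 86400 ≈ 4.72

407610 seconds (113.2 hours / 4.72 days)


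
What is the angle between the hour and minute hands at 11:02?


41.0°

Hour hand = 11×30 + 2×0.5 = 331.0°
Minute hand = 2×6 = 12°
Difference = |331.0 - 12| = 319.0°
Since > 180°: 360 - 319.0 = 41.0°


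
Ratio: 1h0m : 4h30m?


Duration 1: 60 minutes
Duration 2: 270 minutes
Ratio = 60:270
GCD = 30
Simplified = 2:9
As a decimal: 2/9 ≈ 0.22

2:9 (0.22)


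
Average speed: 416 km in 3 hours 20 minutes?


124.8 km/h

Distance: 416 km
Time: 3h 20m = 200 min = 200/60 = 10/3 hours
Speed = 416 ÷ (10/3) = 416 × 3 / 10 = 1248/10 = 124.8 km/h


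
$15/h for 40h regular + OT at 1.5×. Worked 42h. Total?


$645.00

Regular: 40h × $15 = $600.00
Overtime: 42 - 40 = 2h
OT pay: 2h × $15 × 1.5 = $45.00
Total = $600.00 + $45.00 = $645.00


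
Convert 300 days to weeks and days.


42 weeks 6 days

Weeks: 300 ÷ 7 = 42 remainder 6


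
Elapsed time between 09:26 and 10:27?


End time in minutes: 10×60 + 27 = 627
Start time in minutes: 9×60 + 26 = 566
Difference = 627 - 566 = 61 minutes
= 1 hours 1 minutes

1h 1m


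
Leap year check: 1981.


Rules: divisible by 4 AND (not by 100 OR by 400)
1981 ÷ 4 = 495 remainder 1 → not divisible by 4
Not divisible by 4 → not a leap year

No


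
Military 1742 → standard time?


5:42 PM

Hour: 17
17 - 12 = 5 → PM


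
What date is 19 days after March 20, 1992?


Start: March 20, 1992
Add 19 days
March 20 → April 1: 31 - 20 + 1 = 12 days (19 - 12 = 7 left)
April 1 + 7 = April 8, 1992

April 8, 1992


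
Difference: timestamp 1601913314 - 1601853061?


60253 seconds (16.7 hours / 0.70 days)

Difference = 1601913314 - 1601853061 = 60253 seconds
In hours: 60253 / 3600 ≈ 16.7
In days: 60253 / 86400 ≈ 0.70


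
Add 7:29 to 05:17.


Start: 317 minutes from midnight
Add: 449 minutes
Total: 766 minutes
Hours: 766 ÷ 60 = 12 remainder 46

12:46


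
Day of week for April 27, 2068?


Friday

Zeller's congruence:
q=27, m=4, k=68, j=20
h = (27 + ⌊13×5/5⌋ + 68 + ⌊68/4⌋ + ⌊20/4⌋ - 2×20) mod 7
= (27 + 13 + 68 + 17 + 5 - 40) mod 7
= 90 mod 7 = 6
h=6 → Friday


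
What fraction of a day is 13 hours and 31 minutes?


Total minutes: 13×60 + 31 = 811
Day = 24×60 = 1440 minutes
Fraction = 811/1440 ≈ 0.5632
As a percentage: 811/1440 × 100 ≈ 56.32%

0.5632 (56.32%)


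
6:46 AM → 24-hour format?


Input: 6:46 AM
AM hour stays: 6

06:46


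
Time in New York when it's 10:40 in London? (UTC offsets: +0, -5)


Time difference = UTC-5 - UTC+0 = -5 hours
New hour = (10 -5) mod 24
= 5 mod 24 = 5
Minutes unchanged → 05:40

05:40


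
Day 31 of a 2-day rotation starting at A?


Shifts: A, B
Start: A (index 0)
Day 31: (0 + 31 - 1) mod 2
= 30 mod 2
= 0
Index 0 → shift A

Shift A


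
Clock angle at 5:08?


106.0°

Hour hand = 5×30 + 8×0.5 = 154.0°
Minute hand = 8×6 = 48°
Difference = |154.0 - 48| = 106.0°


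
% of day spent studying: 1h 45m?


7.3%

Time: 105 minutes
Day: 1440 minutes
Percentage = (105/1440) × 100 ≈ 7.3%


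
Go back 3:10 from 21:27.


18:17

Start: 1287 minutes from midnight
Subtract: 190 minutes
Remaining: 1287 - 190 = 1097
Hours: 18, Minutes: 17


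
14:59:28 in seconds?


53968 seconds

Hours: 14 × 3600 = 50400
Minutes: 59 × 60 = 3540
Seconds: 28
Total = 50400 + 3540 + 28 = 53968


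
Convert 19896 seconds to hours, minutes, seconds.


5h 31m 36s

Hours: 19896 ÷ 3600 = 5 remainder 1896
Minutes: 1896 ÷ 60 = 31 remainder 36
Seconds: 36


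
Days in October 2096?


31 days

Month: October (month 10)
October has 31 days


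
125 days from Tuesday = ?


Monday

Start: Tuesday (index 1)
(1 + 125) mod 7
= 126 mod 7
= 0
Index 0 → Monday


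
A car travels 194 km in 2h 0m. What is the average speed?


Distance: 194 km
Time: 2 hours
Speed = 194 / 2 = 97.0 km/h

97.0 km/h


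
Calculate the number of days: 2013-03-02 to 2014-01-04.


From March 2, 2013 to January 4, 2014
Rest of March 2013: 31 - 2 = 29
Full months: April 30, May 31, June 30, July 31, August 31, September 30, October 31, November 30, December 31
Days into January 2014: 4
Total = 29 + 30 + 31 + 30 + 31 + 31 + 30 + 31 + 30 + 31 + 4 = 308 days

308 days


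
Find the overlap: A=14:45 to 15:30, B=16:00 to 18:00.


0 minutes

Meeting A: 885-930 (in minutes from midnight)
Meeting B: 960-1080
Overlap start = max(885, 960) = 960
Overlap end = min(930, 1080) = 930
Overlap = max(0, 930 - 960) = 0 min


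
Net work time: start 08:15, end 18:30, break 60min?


9h 15m (555 minutes)

Total time = (18×60+30) - (8×60+15)
= 1110 - 495 = 615 min
Minus break: 615 - 60 = 555 min
= 9h 15m


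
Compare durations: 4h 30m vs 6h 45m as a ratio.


2:3 (0.67)

Duration 1: 270 minutes
Duration 2: 405 minutes
Ratio = 270:405
GCD = 135
Simplified = 2:3
As a decimal: 2/3 ≈ 0.67


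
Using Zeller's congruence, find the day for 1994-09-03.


Zeller's congruence:
q=3, m=9, k=94, j=19
h = (3 + ⌊13×10/5⌋ + 94 + ⌊94/4⌋ + ⌊19/4⌋ - 2×19) mod 7
= (3 + 26 + 94 + 23 + 4 - 38) mod 7
= 112 mod 7 = 0
h=0 → Saturday

Saturday


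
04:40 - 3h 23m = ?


01:17

Start: 280 minutes from midnight
Subtract: 203 minutes
Remaining: 280 - 203 = 77
Hours: 1, Minutes: 17


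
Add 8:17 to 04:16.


Start: 256 minutes from midnight
Add: 497 minutes
Total: 753 minutes
Hours: 753 ÷ 60 = 12 remainder 33

12:33


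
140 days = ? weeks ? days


Weeks: 140 ÷ 7 = 20 remainder 0

20 weeks 0 days


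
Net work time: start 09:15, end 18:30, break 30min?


8h 45m (525 minutes)

Total time = (18×60+30) - (9×60+15)
= 1110 - 555 = 555 min
Minus break: 555 - 30 = 525 min
= 8h 45m


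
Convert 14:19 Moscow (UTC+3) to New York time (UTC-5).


Time difference = UTC-5 - UTC+3 = -8 hours
New hour = (14 -8) mod 24
= 6 mod 24 = 6
Minutes unchanged → 06:19

06:19


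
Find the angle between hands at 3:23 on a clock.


36.5°

Hour hand = 3×30 + 23×0.5 = 101.5°
Minute hand = 23×6 = 138°
Difference = |101.5 - 138| = 36.5°


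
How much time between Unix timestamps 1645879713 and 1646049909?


Difference = 1646049909 - 1645879713 = 170196 seconds
In hours: 170196 / 3600 ≈ 47.3
In days: 170196 / 86400 ≈ 1.97

170196 seconds (47.3 hours / 1.97 days)


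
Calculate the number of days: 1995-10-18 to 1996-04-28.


193 days

From October 18, 1995 to April 28, 1996
Rest of October 1995: 31 - 18 = 13
Full months: November 30, December 31, January 31, February 1996 29, March 31
Days into April 1996: 28
Total = 13 + 30 + 31 + 31 + 29 + 31 + 28 = 193 days


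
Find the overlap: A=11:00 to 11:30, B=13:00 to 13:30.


0 minutes

Meeting A: 660-690 (in minutes from midnight)
Meeting B: 780-810
Overlap start = max(660, 780) = 780
Overlap end = min(690, 810) = 690
Overlap = max(0, 690 - 780) = 0 min


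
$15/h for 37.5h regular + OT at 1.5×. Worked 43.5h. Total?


$697.50

Regular: 37.5h × $15 = $562.50
Overtime: 43.5 - 37.5 = 6.0h
OT pay: 6.0h × $15 × 1.5 = $135.00
Total = $562.50 + $135.00 = $697.50


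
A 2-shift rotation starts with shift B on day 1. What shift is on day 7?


Shift B

Shifts: A, B
Start: B (index 1)
Day 7: (1 + 7 - 1) mod 2
= 7 mod 2
= 1
Index 1 → shift B


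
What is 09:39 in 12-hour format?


Hour: 9
9 < 12 → AM

9:39 AM


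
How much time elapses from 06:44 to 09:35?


End time in minutes: 9×60 + 35 = 575
Start time in minutes: 6×60 + 44 = 404
Difference = 575 - 404 = 171 minutes
= 2 hours 51 minutes

2h 51m


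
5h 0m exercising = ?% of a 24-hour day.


Time: 300 minutes
Day: 1440 minutes
Percentage = (300/1440) × 100 ≈ 20.8%

20.8%


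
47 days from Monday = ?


Saturday

Start: Monday (index 0)
(0 + 47) mod 7
= 47 mod 7
= 5
Index 5 → Saturday


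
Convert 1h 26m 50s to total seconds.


Hours: 1 × 3600 = 3600
Minutes: 26 × 60 = 1560
Seconds: 50
Total = 3600 + 1560 + 50 = 5210

5210 seconds


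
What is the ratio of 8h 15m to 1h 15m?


Duration 1: 495 minutes
Duration 2: 75 minutes
Ratio = 495:75
GCD = 15
Simplified = 33:5
As a decimal: 33/5 = 6.60

33:5 (6.60)


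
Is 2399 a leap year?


Rules: divisible by 4 AND (not by 100 OR by 400)
2399 ÷ 4 = 599 remainder 3 → not divisible by 4
Not divisible by 4 → not a leap year

No


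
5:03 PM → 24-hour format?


17:03

Input: 5:03 PM
PM: 5 + 12 = 17


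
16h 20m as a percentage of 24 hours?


Total minutes: 16×60 + 20 = 980
Day = 24×60 = 1440 minutes
Fraction = 980/1440 ≈ 0.6806
As a percentage: 980/1440 × 100 ≈ 68.06%

0.6806 (68.06%)


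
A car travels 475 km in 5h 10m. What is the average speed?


Distance: 475 km
Time: 5h 10m = 310 min = 310/60 = 31/6 hours
Speed = 475 ÷ (31/6) = 475 × 6 / 31 = 2850/31 ≈ 91.9 km/h

91.9 km/h


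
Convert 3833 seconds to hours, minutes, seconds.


Hours: 3833 ÷ 3600 = 1 remainder 233
Minutes: 233 ÷ 60 = 3 remainder 53
Seconds: 53

1h 3m 53s


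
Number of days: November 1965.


30 days

Month: November (month 11)
November has 30 days


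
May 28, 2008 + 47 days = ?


July 14, 2008

Start: May 28, 2008
Add 47 days
May 28 → June 1: 31 - 28 + 1 = 4 days (47 - 4 = 43 left)
June 1 → July 1: 30 - 1 + 1 = 30 days (43 - 30 = 13 left)
July 1 + 13 = July 14, 2008


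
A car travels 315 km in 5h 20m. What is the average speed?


Distance: 315 km
Time: 5h 20m = 320 min = 320/60 = 16/3 hours
Speed = 315 ÷ (16/3) = 315 × 3 / 16 = 945/16 ≈ 59.1 km/h

59.1 km/h


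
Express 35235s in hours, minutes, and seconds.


Hours: 35235 ÷ 3600 = 9 remainder 2835
Minutes: 2835 ÷ 60 = 47 remainder 15
Seconds: 15

9h 47m 15s


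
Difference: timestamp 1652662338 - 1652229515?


432823 seconds (120.2 hours / 5.01 days)

Difference = 1652662338 - 1652229515 = 432823 seconds
In hours: 432823 / 3600 ≈ 120.2
In days: 432823 / 86400 ≈ 5.01


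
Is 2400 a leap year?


Rules: divisible by 4 AND (not by 100 OR by 400)
2400 ÷ 4 = 600 exactly → divisible by 4
2400 ÷ 100 = 24 exactly → divisible by 100
2400 ÷ 400 = 6 exactly → divisible by 400
Divisible by 400 → leap year

Yes


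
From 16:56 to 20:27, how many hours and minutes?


3h 31m

End time in minutes: 20×60 + 27 = 1227
Start time in minutes: 16×60 + 56 = 1016
Difference = 1227 - 1016 = 211 minutes
= 3 hours 31 minutes


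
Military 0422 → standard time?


4:22 AM

Hour: 4
4 < 12 → AM


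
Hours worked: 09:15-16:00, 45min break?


Total time = (16×60+0) - (9×60+15)
= 960 - 555 = 405 min
Minus break: 405 - 45 = 360 min
= 6h 0m

6h 0m (360 minutes)


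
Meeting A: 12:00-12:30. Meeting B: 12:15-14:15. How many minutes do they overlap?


15 minutes

Meeting A: 720-750 (in minutes from midnight)
Meeting B: 735-855
Overlap start = max(720, 735) = 735
Overlap end = min(750, 855) = 750
Overlap = max(0, 750 - 735) = 15 min


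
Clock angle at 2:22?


Hour hand = 2×30 + 22×0.5 = 71.0°
Minute hand = 22×6 = 132°
Difference = |71.0 - 132| = 61.0°

61.0°


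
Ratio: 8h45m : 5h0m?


Duration 1: 525 minutes
Duration 2: 300 minutes
Ratio = 525:300
GCD = 75
Simplified = 7:4
As a decimal: 7/4 = 1.75

7:4 (1.75)


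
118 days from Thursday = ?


Wednesday

Start: Thursday (index 3)
(3 + 118) mod 7
= 121 mod 7
= 2
Index 2 → Wednesday


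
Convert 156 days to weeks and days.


22 weeks 2 days

Weeks: 156 ÷ 7 = 22 remainder 2


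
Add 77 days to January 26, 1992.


April 12, 1992

Start: January 26, 1992
Add 77 days
January 26 → February 1: 31 - 26 + 1 = 6 days (77 - 6 = 71 left)
February 1 → March 1: 29 - 1 + 1 = 29 days (71 - 29 = 42 left)
March 1 → April 1: 31 - 1 + 1 = 31 days (42 - 31 = 11 left)
April 1 + 11 = April 12, 1992


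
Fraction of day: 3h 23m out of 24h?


0.1410 (14.10%)

Total minutes: 3×60 + 23 = 203
Day = 24×60 = 1440 minutes
Fraction = 203/1440 ≈ 0.1410
As a percentage: 203/1440 × 100 ≈ 14.10%


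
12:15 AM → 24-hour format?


00:15

Input: 12:15 AM
12 AM → 00 (midnight)


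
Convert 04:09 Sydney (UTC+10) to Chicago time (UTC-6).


Time difference = UTC-6 - UTC+10 = -16 hours
New hour = (4 -16) mod 24
= -12 mod 24 = 12
Minutes unchanged → 12:09; -12 < 0 → previous day

12:09 (previous day)
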